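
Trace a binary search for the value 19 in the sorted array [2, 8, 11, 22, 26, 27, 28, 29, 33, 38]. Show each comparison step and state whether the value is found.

Binary search for 19 in [2, 8, 11, 22, 26, 27, 28, 29, 33, 38]:

lo=0, hi=9, mid=4, arr[mid]=26 -> 26 > 19, search left half
lo=0, hi=3, mid=1, arr[mid]=8 -> 8 < 19, search right half
lo=2, hi=3, mid=2, arr[mid]=11 -> 11 < 19, search right half
lo=3, hi=3, mid=3, arr[mid]=22 -> 22 > 19, search left half
lo=3 > hi=2, target 19 not found

Binary search determines that 19 is not in the array after 4 comparisons. The search space was exhausted without finding the target.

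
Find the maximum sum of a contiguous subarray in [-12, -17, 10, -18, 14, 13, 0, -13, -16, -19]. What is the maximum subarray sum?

Using Kadane's algorithm on [-12, -17, 10, -18, 14, 13, 0, -13, -16, -19]:

Scanning through the array:
Position 1 (value -17): max_ending_here = -17, max_so_far = -12
Position 2 (value 10): max_ending_here = 10, max_so_far = 10
Position 3 (value -18): max_ending_here = -8, max_so_far = 10
Position 4 (value 14): max_ending_here = 14, max_so_far = 14
Position 5 (value 13): max_ending_here = 27, max_so_far = 27
Position 6 (value 0): max_ending_here = 27, max_so_far = 27
Position 7 (value -13): max_ending_here = 14, max_so_far = 27
Position 8 (value -16): max_ending_here = -2, max_so_far = 27
Position 9 (value -19): max_ending_here = -19, max_so_far = 27

Maximum subarray: [14, 13]
Maximum sum: 27

The maximum subarray is [14, 13] with sum 27. This subarray runs from index 4 to index 5.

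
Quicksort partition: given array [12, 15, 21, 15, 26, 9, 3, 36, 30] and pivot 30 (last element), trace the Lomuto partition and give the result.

Lomuto partition with pivot = 30:

Initial array: [12, 15, 21, 15, 26, 9, 3, 36, 30]

arr[0]=12 <= 30: swap with position 0, array becomes [12, 15, 21, 15, 26, 9, 3, 36, 30]
arr[1]=15 <= 30: swap with position 1, array becomes [12, 15, 21, 15, 26, 9, 3, 36, 30]
arr[2]=21 <= 30: swap with position 2, array becomes [12, 15, 21, 15, 26, 9, 3, 36, 30]
arr[3]=15 <= 30: swap with position 3, array becomes [12, 15, 21, 15, 26, 9, 3, 36, 30]
arr[4]=26 <= 30: swap with position 4, array becomes [12, 15, 21, 15, 26, 9, 3, 36, 30]
arr[5]=9 <= 30: swap with position 5, array becomes [12, 15, 21, 15, 26, 9, 3, 36, 30]
arr[6]=3 <= 30: swap with position 6, array becomes [12, 15, 21, 15, 26, 9, 3, 36, 30]
arr[7]=36 > 30: no swap

Place pivot at position 7: [12, 15, 21, 15, 26, 9, 3, 30, 36]
Pivot position: 7

After partitioning with pivot 30, the array becomes [12, 15, 21, 15, 26, 9, 3, 30, 36]. The pivot is placed at index 7. All elements to the left of the pivot are <= 30, and all elements to the right are > 30.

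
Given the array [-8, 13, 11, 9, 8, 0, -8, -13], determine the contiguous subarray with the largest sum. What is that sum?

Using Kadane's algorithm on [-8, 13, 11, 9, 8, 0, -8, -13]:

Scanning through the array:
Position 1 (value 13): max_ending_here = 13, max_so_far = 13
Position 2 (value 11): max_ending_here = 24, max_so_far = 24
Position 3 (value 9): max_ending_here = 33, max_so_far = 33
Position 4 (value 8): max_ending_here = 41, max_so_far = 41
Position 5 (value 0): max_ending_here = 41, max_so_far = 41
Position 6 (value -8): max_ending_here = 33, max_so_far = 41
Position 7 (value -13): max_ending_here = 20, max_so_far = 41

Maximum subarray: [13, 11, 9, 8]
Maximum sum: 41

The maximum subarray is [13, 11, 9, 8] with sum 41. This subarray runs from index 1 to index 4.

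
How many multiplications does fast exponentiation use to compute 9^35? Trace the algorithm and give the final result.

Computing 9^35 by squaring (build up from 9^1; each line after the first costs one multiplication):

9^1 = 9
9^2 = (9^1)^2 = 9^2 = 81
9^4 = (9^2)^2 = 81^2 = 6561
9^8 = (9^4)^2 = 6561^2 = 43046721
9^16 = (9^8)^2 = 43046721^2 = 1853020188851841
9^17 = 9 * 9^16 = 9 * 1853020188851841 = 16677181699666569
9^34 = (9^17)^2 = 16677181699666569^2 = 278128389443693511257285776231761
9^35 = 9 * 9^34 = 9 * 278128389443693511257285776231761 = 2503155504993241601315571986085849

Result: 2503155504993241601315571986085849
Multiplications needed: 7 (7 lines after 9^1)

9^35 = 2503155504993241601315571986085849. Using exponentiation by squaring, this requires 7 multiplications. The key idea: if the exponent is even, square the half-power; if odd, multiply by the base once.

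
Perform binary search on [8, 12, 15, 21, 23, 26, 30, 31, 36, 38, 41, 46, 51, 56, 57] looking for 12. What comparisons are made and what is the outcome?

Binary search for 12 in [8, 12, 15, 21, 23, 26, 30, 31, 36, 38, 41, 46, 51, 56, 57]:

lo=0, hi=14, mid=7, arr[mid]=31 -> 31 > 12, search left half
lo=0, hi=6, mid=3, arr[mid]=21 -> 21 > 12, search left half
lo=0, hi=2, mid=1, arr[mid]=12 -> Found target at index 1!

Binary search finds 12 at index 1 after 3 comparisons. The search repeatedly halves the search space by comparing with the middle element.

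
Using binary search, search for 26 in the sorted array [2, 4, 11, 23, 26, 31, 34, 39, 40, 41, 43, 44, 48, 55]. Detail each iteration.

Binary search for 26 in [2, 4, 11, 23, 26, 31, 34, 39, 40, 41, 43, 44, 48, 55]:

lo=0, hi=13, mid=6, arr[mid]=34 -> 34 > 26, search left half
lo=0, hi=5, mid=2, arr[mid]=11 -> 11 < 26, search right half
lo=3, hi=5, mid=4, arr[mid]=26 -> Found target at index 4!

Binary search finds 26 at index 4 after 3 comparisons. The search repeatedly halves the search space by comparing with the middle element.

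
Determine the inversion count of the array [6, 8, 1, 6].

Finding inversions in [6, 8, 1, 6]:

(0, 2): arr[0]=6 > arr[2]=1
(1, 2): arr[1]=8 > arr[2]=1
(1, 3): arr[1]=8 > arr[3]=6

Total inversions: 3

The array has 3 inversion(s): (0,2), (1,2), (1,3). Each pair (i,j) satisfies i < j and arr[i] > arr[j].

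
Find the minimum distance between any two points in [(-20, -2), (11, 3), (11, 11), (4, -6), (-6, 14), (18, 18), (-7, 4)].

Computing all pairwise distances among 7 points:

d((-20, -2), (11, 3)) = 31.4006
d((-20, -2), (11, 11)) = 33.6155
d((-20, -2), (4, -6)) = 24.3311
d((-20, -2), (-6, 14)) = 21.2603
d((-20, -2), (18, 18)) = 42.9418
d((-20, -2), (-7, 4)) = 14.3178
d((11, 3), (11, 11)) = 8.0 <-- minimum
d((11, 3), (4, -6)) = 11.4018
d((11, 3), (-6, 14)) = 20.2485
d((11, 3), (18, 18)) = 16.5529
d((11, 3), (-7, 4)) = 18.0278
d((11, 11), (4, -6)) = 18.3848
d((11, 11), (-6, 14)) = 17.2627
d((11, 11), (18, 18)) = 9.8995
d((11, 11), (-7, 4)) = 19.3132
d((4, -6), (-6, 14)) = 22.3607
d((4, -6), (18, 18)) = 27.7849
d((4, -6), (-7, 4)) = 14.8661
d((-6, 14), (18, 18)) = 24.3311
d((-6, 14), (-7, 4)) = 10.0499
d((18, 18), (-7, 4)) = 28.6531

Closest pair: (11, 3) and (11, 11) with distance 8.0

The closest pair is (11, 3) and (11, 11) with Euclidean distance 8.0. For 7 points, brute-force pairwise comparison is shown above. For large n, the divide-and-conquer algorithm (sort by x, recurse on halves, check the dividing strip) achieves O(n log n).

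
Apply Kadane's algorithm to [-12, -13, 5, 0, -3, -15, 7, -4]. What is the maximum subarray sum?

Using Kadane's algorithm on [-12, -13, 5, 0, -3, -15, 7, -4]:

Scanning through the array:
Position 1 (value -13): max_ending_here = -13, max_so_far = -12
Position 2 (value 5): max_ending_here = 5, max_so_far = 5
Position 3 (value 0): max_ending_here = 5, max_so_far = 5
Position 4 (value -3): max_ending_here = 2, max_so_far = 5
Position 5 (value -15): max_ending_here = -13, max_so_far = 5
Position 6 (value 7): max_ending_here = 7, max_so_far = 7
Position 7 (value -4): max_ending_here = 3, max_so_far = 7

Maximum subarray: [7]
Maximum sum: 7

The maximum subarray is [7] with sum 7. This subarray runs from index 6 to index 6.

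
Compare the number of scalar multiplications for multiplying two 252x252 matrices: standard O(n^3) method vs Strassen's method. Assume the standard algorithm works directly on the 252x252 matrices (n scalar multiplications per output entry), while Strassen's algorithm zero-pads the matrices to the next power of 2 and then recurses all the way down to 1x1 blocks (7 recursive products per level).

Matrix multiplication for 252x252 matrices:

Strassen's algorithm requires power-of-2 dimensions. Pad 252x252 to 256x256 (next power of 2).

Standard algorithm: 252^3 = 16003008 multiplications
Strassen's algorithm: 7^(log2(256)) = 7^8 = 5764801 multiplications
Savings: 16003008 - 5764801 = 10238207 multiplications

Standard: 16003008 multiplications (252^3). Strassen: 5764801 multiplications (7^8, after padding to 256x256). Strassen reduces 8 recursive multiplications to 7 at each level.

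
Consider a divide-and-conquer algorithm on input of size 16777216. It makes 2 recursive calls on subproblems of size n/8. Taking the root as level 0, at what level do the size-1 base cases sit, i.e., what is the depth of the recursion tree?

For divide and conquer with division factor 8:

Problem sizes at each level:
Level 0: 16777216
Level 1: 2097152
Level 2: 262144
Level 3: 32768
Level 4: 4096
Level 5: 512
Level 6: 64
Level 7: 8
Level 8: 1

The root is level 0 and the size-1 base case is level 8 (the tree spans levels 0 through 8, i.e. 9 levels counting the root), so the depth is the number of divisions: log_8(16777216) = 8

The recursion tree depth is log_8(16777216) = 8. At each level, the problem size is divided by 8, so it takes 8 divisions to reduce to a base case of size 1. The algorithm makes 2 recursive calls at each level.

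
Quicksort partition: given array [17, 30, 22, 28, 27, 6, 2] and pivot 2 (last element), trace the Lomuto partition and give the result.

Lomuto partition with pivot = 2:

Initial array: [17, 30, 22, 28, 27, 6, 2]

arr[0]=17 > 2: no swap
arr[1]=30 > 2: no swap
arr[2]=22 > 2: no swap
arr[3]=28 > 2: no swap
arr[4]=27 > 2: no swap
arr[5]=6 > 2: no swap

Place pivot at position 0: [2, 30, 22, 28, 27, 6, 17]
Pivot position: 0

After partitioning with pivot 2, the array becomes [2, 30, 22, 28, 27, 6, 17]. The pivot is placed at index 0. All elements to the left of the pivot are <= 2, and all elements to the right are > 2.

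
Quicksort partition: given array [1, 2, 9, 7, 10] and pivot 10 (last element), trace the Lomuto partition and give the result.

Lomuto partition with pivot = 10:

Initial array: [1, 2, 9, 7, 10]

arr[0]=1 <= 10: swap with position 0, array becomes [1, 2, 9, 7, 10]
arr[1]=2 <= 10: swap with position 1, array becomes [1, 2, 9, 7, 10]
arr[2]=9 <= 10: swap with position 2, array becomes [1, 2, 9, 7, 10]
arr[3]=7 <= 10: swap with position 3, array becomes [1, 2, 9, 7, 10]

Place pivot at position 4: [1, 2, 9, 7, 10]
Pivot position: 4

After partitioning with pivot 10, the array becomes [1, 2, 9, 7, 10]. The pivot is placed at index 4. All elements to the left of the pivot are <= 10, and all elements to the right are > 10.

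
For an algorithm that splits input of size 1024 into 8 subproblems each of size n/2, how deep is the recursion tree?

For divide and conquer with division factor 2:

Problem sizes at each level:
Level 0: 1024
Level 1: 512
Level 2: 256
Level 3: 128
Level 4: 64
Level 5: 32
Level 6: 16
Level 7: 8
Level 8: 4
Level 9: 2
Level 10: 1

The root is level 0 and the size-1 base case is level 10 (the tree spans levels 0 through 10, i.e. 11 levels counting the root), so the depth is the number of divisions: log_2(1024) = 10

The recursion tree depth is log_2(1024) = 10. At each level, the problem size is divided by 2, so it takes 10 divisions to reduce to a base case of size 1. The algorithm makes 8 recursive calls at each level.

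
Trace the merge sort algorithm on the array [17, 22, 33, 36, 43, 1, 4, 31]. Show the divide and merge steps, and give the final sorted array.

Merge sort trace:

Split: [17, 22, 33, 36, 43, 1, 4, 31] -> [17, 22, 33, 36] and [43, 1, 4, 31]
  Split: [17, 22, 33, 36] -> [17, 22] and [33, 36]
    Split: [17, 22] -> [17] and [22]
    Merge: [17] + [22] -> [17, 22]
    Split: [33, 36] -> [33] and [36]
    Merge: [33] + [36] -> [33, 36]
  Merge: [17, 22] + [33, 36] -> [17, 22, 33, 36]
  Split: [43, 1, 4, 31] -> [43, 1] and [4, 31]
    Split: [43, 1] -> [43] and [1]
    Merge: [43] + [1] -> [1, 43]
    Split: [4, 31] -> [4] and [31]
    Merge: [4] + [31] -> [4, 31]
  Merge: [1, 43] + [4, 31] -> [1, 4, 31, 43]
Merge: [17, 22, 33, 36] + [1, 4, 31, 43] -> [1, 4, 17, 22, 31, 33, 36, 43]

Final sorted array: [1, 4, 17, 22, 31, 33, 36, 43]

The merge sort proceeds by recursively splitting the array and merging sorted halves.
After all merges, the sorted array is [1, 4, 17, 22, 31, 33, 36, 43].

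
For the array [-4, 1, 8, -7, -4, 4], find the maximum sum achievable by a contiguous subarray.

Using Kadane's algorithm on [-4, 1, 8, -7, -4, 4]:

Scanning through the array:
Position 1 (value 1): max_ending_here = 1, max_so_far = 1
Position 2 (value 8): max_ending_here = 9, max_so_far = 9
Position 3 (value -7): max_ending_here = 2, max_so_far = 9
Position 4 (value -4): max_ending_here = -2, max_so_far = 9
Position 5 (value 4): max_ending_here = 4, max_so_far = 9

Maximum subarray: [1, 8]
Maximum sum: 9

The maximum subarray is [1, 8] with sum 9. This subarray runs from index 1 to index 2.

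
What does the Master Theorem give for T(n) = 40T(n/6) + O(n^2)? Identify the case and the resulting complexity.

Master Theorem for T(n) = 40T(n/6) + O(n^2):

a = 40, b = 6, c = 2
log_b(a) = log_6(40) = 2.0588

Case 1: c = 2 < log_6(40) = 2.0588
T(n) = O(n^(log_6 40))

For T(n) = 40T(n/6) + O(n^2): log_6(40) = 2.0588. This is Case 1 of the Master Theorem (c < log_b(a), work dominated by leaves), giving O(n^(log_6 40)).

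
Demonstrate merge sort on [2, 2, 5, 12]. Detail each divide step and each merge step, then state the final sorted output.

Merge sort trace:

Split: [2, 2, 5, 12] -> [2, 2] and [5, 12]
  Split: [2, 2] -> [2] and [2]
  Merge: [2] + [2] -> [2, 2]
  Split: [5, 12] -> [5] and [12]
  Merge: [5] + [12] -> [5, 12]
Merge: [2, 2] + [5, 12] -> [2, 2, 5, 12]

Final sorted array: [2, 2, 5, 12]

The merge sort proceeds by recursively splitting the array and merging sorted halves.
After all merges, the sorted array is [2, 2, 5, 12].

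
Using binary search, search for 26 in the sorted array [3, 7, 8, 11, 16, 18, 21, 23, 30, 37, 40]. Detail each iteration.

Binary search for 26 in [3, 7, 8, 11, 16, 18, 21, 23, 30, 37, 40]:

lo=0, hi=10, mid=5, arr[mid]=18 -> 18 < 26, search right half
lo=6, hi=10, mid=8, arr[mid]=30 -> 30 > 26, search left half
lo=6, hi=7, mid=6, arr[mid]=21 -> 21 < 26, search right half
lo=7, hi=7, mid=7, arr[mid]=23 -> 23 < 26, search right half
lo=8 > hi=7, target 26 not found

Binary search determines that 26 is not in the array after 4 comparisons. The search space was exhausted without finding the target.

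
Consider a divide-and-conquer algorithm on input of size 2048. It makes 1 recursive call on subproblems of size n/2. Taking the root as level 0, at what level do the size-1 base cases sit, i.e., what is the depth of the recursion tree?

For divide and conquer with division factor 2:

Problem sizes at each level:
Level 0: 2048
Level 1: 1024
Level 2: 512
Level 3: 256
Level 4: 128
Level 5: 64
Level 6: 32
Level 7: 16
Level 8: 8
Level 9: 4
Level 10: 2
Level 11: 1

The root is level 0 and the size-1 base case is level 11 (the tree spans levels 0 through 11, i.e. 12 levels counting the root), so the depth is the number of divisions: log_2(2048) = 11

The recursion tree depth is log_2(2048) = 11. At each level, the problem size is divided by 2, so it takes 11 divisions to reduce to a base case of size 1. The algorithm makes 1 recursive call at each level.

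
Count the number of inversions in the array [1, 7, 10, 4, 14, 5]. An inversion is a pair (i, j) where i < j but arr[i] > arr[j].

Finding inversions in [1, 7, 10, 4, 14, 5]:

(1, 3): arr[1]=7 > arr[3]=4
(1, 5): arr[1]=7 > arr[5]=5
(2, 3): arr[2]=10 > arr[3]=4
(2, 5): arr[2]=10 > arr[5]=5
(4, 5): arr[4]=14 > arr[5]=5

Total inversions: 5

The array has 5 inversion(s): (1,3), (1,5), (2,3), (2,5), (4,5). Each pair (i,j) satisfies i < j and arr[i] > arr[j].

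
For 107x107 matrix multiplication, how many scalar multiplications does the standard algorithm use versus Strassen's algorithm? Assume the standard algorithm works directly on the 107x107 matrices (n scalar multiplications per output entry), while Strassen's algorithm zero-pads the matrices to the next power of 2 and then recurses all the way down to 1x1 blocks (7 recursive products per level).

Matrix multiplication for 107x107 matrices:

Strassen's algorithm requires power-of-2 dimensions. Pad 107x107 to 128x128 (next power of 2).

Standard algorithm: 107^3 = 1225043 multiplications
Strassen's algorithm: 7^(log2(128)) = 7^7 = 823543 multiplications
Savings: 1225043 - 823543 = 401500 multiplications

Standard: 1225043 multiplications (107^3). Strassen: 823543 multiplications (7^7, after padding to 128x128). Strassen reduces 8 recursive multiplications to 7 at each level.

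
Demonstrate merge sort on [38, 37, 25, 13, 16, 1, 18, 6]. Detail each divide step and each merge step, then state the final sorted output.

Merge sort trace:

Split: [38, 37, 25, 13, 16, 1, 18, 6] -> [38, 37, 25, 13] and [16, 1, 18, 6]
  Split: [38, 37, 25, 13] -> [38, 37] and [25, 13]
    Split: [38, 37] -> [38] and [37]
    Merge: [38] + [37] -> [37, 38]
    Split: [25, 13] -> [25] and [13]
    Merge: [25] + [13] -> [13, 25]
  Merge: [37, 38] + [13, 25] -> [13, 25, 37, 38]
  Split: [16, 1, 18, 6] -> [16, 1] and [18, 6]
    Split: [16, 1] -> [16] and [1]
    Merge: [16] + [1] -> [1, 16]
    Split: [18, 6] -> [18] and [6]
    Merge: [18] + [6] -> [6, 18]
  Merge: [1, 16] + [6, 18] -> [1, 6, 16, 18]
Merge: [13, 25, 37, 38] + [1, 6, 16, 18] -> [1, 6, 13, 16, 18, 25, 37, 38]

Final sorted array: [1, 6, 13, 16, 18, 25, 37, 38]

The merge sort proceeds by recursively splitting the array and merging sorted halves.
After all merges, the sorted array is [1, 6, 13, 16, 18, 25, 37, 38].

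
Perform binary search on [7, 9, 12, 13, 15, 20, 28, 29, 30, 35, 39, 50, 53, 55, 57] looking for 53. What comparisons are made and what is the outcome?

Binary search for 53 in [7, 9, 12, 13, 15, 20, 28, 29, 30, 35, 39, 50, 53, 55, 57]:

lo=0, hi=14, mid=7, arr[mid]=29 -> 29 < 53, search right half
lo=8, hi=14, mid=11, arr[mid]=50 -> 50 < 53, search right half
lo=12, hi=14, mid=13, arr[mid]=55 -> 55 > 53, search left half
lo=12, hi=12, mid=12, arr[mid]=53 -> Found target at index 12!

Binary search finds 53 at index 12 after 4 comparisons. The search repeatedly halves the search space by comparing with the middle element.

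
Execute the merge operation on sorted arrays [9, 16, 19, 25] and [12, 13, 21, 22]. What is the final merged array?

Merging process:

Compare 9 vs 12: take 9 from left. Merged: [9]
Compare 16 vs 12: take 12 from right. Merged: [9, 12]
Compare 16 vs 13: take 13 from right. Merged: [9, 12, 13]
Compare 16 vs 21: take 16 from left. Merged: [9, 12, 13, 16]
Compare 19 vs 21: take 19 from left. Merged: [9, 12, 13, 16, 19]
Compare 25 vs 21: take 21 from right. Merged: [9, 12, 13, 16, 19, 21]
Compare 25 vs 22: take 22 from right. Merged: [9, 12, 13, 16, 19, 21, 22]
Append remaining from left: [25]. Merged: [9, 12, 13, 16, 19, 21, 22, 25]

Final merged array: [9, 12, 13, 16, 19, 21, 22, 25]
Total comparisons: 7

The merged array is [9, 12, 13, 16, 19, 21, 22, 25], requiring 7 comparisons. The merge step runs in O(n) time where n is the total number of elements.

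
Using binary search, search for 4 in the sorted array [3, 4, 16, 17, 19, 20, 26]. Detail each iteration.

Binary search for 4 in [3, 4, 16, 17, 19, 20, 26]:

lo=0, hi=6, mid=3, arr[mid]=17 -> 17 > 4, search left half
lo=0, hi=2, mid=1, arr[mid]=4 -> Found target at index 1!

Binary search finds 4 at index 1 after 2 comparisons. The search repeatedly halves the search space by comparing with the middle element.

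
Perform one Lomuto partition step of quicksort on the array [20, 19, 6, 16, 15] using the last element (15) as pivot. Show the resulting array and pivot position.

Lomuto partition with pivot = 15:

Initial array: [20, 19, 6, 16, 15]

arr[0]=20 > 15: no swap
arr[1]=19 > 15: no swap
arr[2]=6 <= 15: swap with position 0, array becomes [6, 19, 20, 16, 15]
arr[3]=16 > 15: no swap

Place pivot at position 1: [6, 15, 20, 16, 19]
Pivot position: 1

After partitioning with pivot 15, the array becomes [6, 15, 20, 16, 19]. The pivot is placed at index 1. All elements to the left of the pivot are <= 15, and all elements to the right are > 15.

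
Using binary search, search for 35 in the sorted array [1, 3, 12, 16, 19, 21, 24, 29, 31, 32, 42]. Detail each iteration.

Binary search for 35 in [1, 3, 12, 16, 19, 21, 24, 29, 31, 32, 42]:

lo=0, hi=10, mid=5, arr[mid]=21 -> 21 < 35, search right half
lo=6, hi=10, mid=8, arr[mid]=31 -> 31 < 35, search right half
lo=9, hi=10, mid=9, arr[mid]=32 -> 32 < 35, search right half
lo=10, hi=10, mid=10, arr[mid]=42 -> 42 > 35, search left half
lo=10 > hi=9, target 35 not found

Binary search determines that 35 is not in the array after 4 comparisons. The search space was exhausted without finding the target.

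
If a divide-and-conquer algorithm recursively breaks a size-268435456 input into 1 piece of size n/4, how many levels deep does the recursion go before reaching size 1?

For divide and conquer with division factor 4:

Problem sizes at each level:
Level 0: 268435456
Level 1: 67108864
Level 2: 16777216
Level 3: 4194304
Level 4: 1048576
Level 5: 262144
Level 6: 65536
Level 7: 16384
Level 8: 4096
Level 9: 1024
Level 10: 256
Level 11: 64
Level 12: 16
Level 13: 4
Level 14: 1

The root is level 0 and the size-1 base case is level 14 (the tree spans levels 0 through 14, i.e. 15 levels counting the root), so the depth is the number of divisions: log_4(268435456) = 14

The recursion tree depth is log_4(268435456) = 14. At each level, the problem size is divided by 4, so it takes 14 divisions to reduce to a base case of size 1. The algorithm makes 1 recursive call at each level.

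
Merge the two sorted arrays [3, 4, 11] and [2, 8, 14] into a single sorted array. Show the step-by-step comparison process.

Merging process:

Compare 3 vs 2: take 2 from right. Merged: [2]
Compare 3 vs 8: take 3 from left. Merged: [2, 3]
Compare 4 vs 8: take 4 from left. Merged: [2, 3, 4]
Compare 11 vs 8: take 8 from right. Merged: [2, 3, 4, 8]
Compare 11 vs 14: take 11 from left. Merged: [2, 3, 4, 8, 11]
Append remaining from right: [14]. Merged: [2, 3, 4, 8, 11, 14]

Final merged array: [2, 3, 4, 8, 11, 14]
Total comparisons: 5

The merged array is [2, 3, 4, 8, 11, 14], requiring 5 comparisons. The merge step runs in O(n) time where n is the total number of elements.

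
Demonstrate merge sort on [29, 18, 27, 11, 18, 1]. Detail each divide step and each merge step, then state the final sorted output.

Merge sort trace:

Split: [29, 18, 27, 11, 18, 1] -> [29, 18, 27] and [11, 18, 1]
  Split: [29, 18, 27] -> [29] and [18, 27]
    Split: [18, 27] -> [18] and [27]
    Merge: [18] + [27] -> [18, 27]
  Merge: [29] + [18, 27] -> [18, 27, 29]
  Split: [11, 18, 1] -> [11] and [18, 1]
    Split: [18, 1] -> [18] and [1]
    Merge: [18] + [1] -> [1, 18]
  Merge: [11] + [1, 18] -> [1, 11, 18]
Merge: [18, 27, 29] + [1, 11, 18] -> [1, 11, 18, 18, 27, 29]

Final sorted array: [1, 11, 18, 18, 27, 29]

The merge sort proceeds by recursively splitting the array and merging sorted halves.
After all merges, the sorted array is [1, 11, 18, 18, 27, 29].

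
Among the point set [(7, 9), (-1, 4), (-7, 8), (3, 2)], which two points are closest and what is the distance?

Computing all pairwise distances among 4 points:

d((7, 9), (-1, 4)) = 9.434
d((7, 9), (-7, 8)) = 14.0357
d((7, 9), (3, 2)) = 8.0623
d((-1, 4), (-7, 8)) = 7.2111
d((-1, 4), (3, 2)) = 4.4721 <-- minimum
d((-7, 8), (3, 2)) = 11.6619

Closest pair: (-1, 4) and (3, 2) with distance 4.4721

The closest pair is (-1, 4) and (3, 2) with Euclidean distance 4.4721. For 4 points, brute-force pairwise comparison is shown above. For large n, the divide-and-conquer algorithm (sort by x, recurse on halves, check the dividing strip) achieves O(n log n).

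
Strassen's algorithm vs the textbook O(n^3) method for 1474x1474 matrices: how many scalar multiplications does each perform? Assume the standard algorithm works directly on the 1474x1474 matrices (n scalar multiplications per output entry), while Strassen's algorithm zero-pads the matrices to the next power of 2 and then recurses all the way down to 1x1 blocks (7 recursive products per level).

Matrix multiplication for 1474x1474 matrices:

Strassen's algorithm requires power-of-2 dimensions. Pad 1474x1474 to 2048x2048 (next power of 2).

Standard algorithm: 1474^3 = 3202524424 multiplications
Strassen's algorithm: 7^(log2(2048)) = 7^11 = 1977326743 multiplications
Savings: 3202524424 - 1977326743 = 1225197681 multiplications

Standard: 3202524424 multiplications (1474^3). Strassen: 1977326743 multiplications (7^11, after padding to 2048x2048). Strassen reduces 8 recursive multiplications to 7 at each level.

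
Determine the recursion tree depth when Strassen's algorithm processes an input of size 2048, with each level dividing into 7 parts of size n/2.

For divide and conquer with division factor 2:

Problem sizes at each level:
Level 0: 2048
Level 1: 1024
Level 2: 512
Level 3: 256
Level 4: 128
Level 5: 64
Level 6: 32
Level 7: 16
Level 8: 8
Level 9: 4
Level 10: 2
Level 11: 1

The root is level 0 and the size-1 base case is level 11 (the tree spans levels 0 through 11, i.e. 12 levels counting the root), so the depth is the number of divisions: log_2(2048) = 11

The recursion tree depth is log_2(2048) = 11. At each level, the problem size is divided by 2, so it takes 11 divisions to reduce to a base case of size 1. The algorithm makes 7 recursive calls at each level.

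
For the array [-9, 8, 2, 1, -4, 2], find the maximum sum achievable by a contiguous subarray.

Using Kadane's algorithm on [-9, 8, 2, 1, -4, 2]:

Scanning through the array:
Position 1 (value 8): max_ending_here = 8, max_so_far = 8
Position 2 (value 2): max_ending_here = 10, max_so_far = 10
Position 3 (value 1): max_ending_here = 11, max_so_far = 11
Position 4 (value -4): max_ending_here = 7, max_so_far = 11
Position 5 (value 2): max_ending_here = 9, max_so_far = 11

Maximum subarray: [8, 2, 1]
Maximum sum: 11

The maximum subarray is [8, 2, 1] with sum 11. This subarray runs from index 1 to index 3.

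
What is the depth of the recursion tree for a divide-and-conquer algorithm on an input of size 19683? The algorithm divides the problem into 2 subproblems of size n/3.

For divide and conquer with division factor 3:

Problem sizes at each level:
Level 0: 19683
Level 1: 6561
Level 2: 2187
Level 3: 729
Level 4: 243
Level 5: 81
Level 6: 27
Level 7: 9
Level 8: 3
Level 9: 1

The root is level 0 and the size-1 base case is level 9 (the tree spans levels 0 through 9, i.e. 10 levels counting the root), so the depth is the number of divisions: log_3(19683) = 9

The recursion tree depth is log_3(19683) = 9. At each level, the problem size is divided by 3, so it takes 9 divisions to reduce to a base case of size 1. The algorithm makes 2 recursive calls at each level.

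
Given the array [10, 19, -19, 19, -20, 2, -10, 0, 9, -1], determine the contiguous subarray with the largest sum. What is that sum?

Using Kadane's algorithm on [10, 19, -19, 19, -20, 2, -10, 0, 9, -1]:

Scanning through the array:
Position 1 (value 19): max_ending_here = 29, max_so_far = 29
Position 2 (value -19): max_ending_here = 10, max_so_far = 29
Position 3 (value 19): max_ending_here = 29, max_so_far = 29
Position 4 (value -20): max_ending_here = 9, max_so_far = 29
Position 5 (value 2): max_ending_here = 11, max_so_far = 29
Position 6 (value -10): max_ending_here = 1, max_so_far = 29
Position 7 (value 0): max_ending_here = 1, max_so_far = 29
Position 8 (value 9): max_ending_here = 10, max_so_far = 29
Position 9 (value -1): max_ending_here = 9, max_so_far = 29

Maximum subarray: [10, 19]
Maximum sum: 29

The maximum subarray is [10, 19] with sum 29. This subarray runs from index 0 to index 1.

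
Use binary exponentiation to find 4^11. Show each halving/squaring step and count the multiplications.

Computing 4^11 by squaring (build up from 4^1; each line after the first costs one multiplication):

4^1 = 4
4^2 = (4^1)^2 = 4^2 = 16
4^4 = (4^2)^2 = 16^2 = 256
4^5 = 4 * 4^4 = 4 * 256 = 1024
4^10 = (4^5)^2 = 1024^2 = 1048576
4^11 = 4 * 4^10 = 4 * 1048576 = 4194304

Result: 4194304
Multiplications needed: 5 (5 lines after 4^1)

4^11 = 4194304. Using exponentiation by squaring, this requires 5 multiplications. The key idea: if the exponent is even, square the half-power; if odd, multiply by the base once.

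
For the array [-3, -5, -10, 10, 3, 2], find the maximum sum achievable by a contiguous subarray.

Using Kadane's algorithm on [-3, -5, -10, 10, 3, 2]:

Scanning through the array:
Position 1 (value -5): max_ending_here = -5, max_so_far = -3
Position 2 (value -10): max_ending_here = -10, max_so_far = -3
Position 3 (value 10): max_ending_here = 10, max_so_far = 10
Position 4 (value 3): max_ending_here = 13, max_so_far = 13
Position 5 (value 2): max_ending_here = 15, max_so_far = 15

Maximum subarray: [10, 3, 2]
Maximum sum: 15

The maximum subarray is [10, 3, 2] with sum 15. This subarray runs from index 3 to index 5.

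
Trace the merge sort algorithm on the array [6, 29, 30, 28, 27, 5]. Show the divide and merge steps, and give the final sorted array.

Merge sort trace:

Split: [6, 29, 30, 28, 27, 5] -> [6, 29, 30] and [28, 27, 5]
  Split: [6, 29, 30] -> [6] and [29, 30]
    Split: [29, 30] -> [29] and [30]
    Merge: [29] + [30] -> [29, 30]
  Merge: [6] + [29, 30] -> [6, 29, 30]
  Split: [28, 27, 5] -> [28] and [27, 5]
    Split: [27, 5] -> [27] and [5]
    Merge: [27] + [5] -> [5, 27]
  Merge: [28] + [5, 27] -> [5, 27, 28]
Merge: [6, 29, 30] + [5, 27, 28] -> [5, 6, 27, 28, 29, 30]

Final sorted array: [5, 6, 27, 28, 29, 30]

The merge sort proceeds by recursively splitting the array and merging sorted halves.
After all merges, the sorted array is [5, 6, 27, 28, 29, 30].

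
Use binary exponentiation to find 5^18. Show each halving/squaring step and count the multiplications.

Computing 5^18 by squaring (build up from 5^1; each line after the first costs one multiplication):

5^1 = 5
5^2 = (5^1)^2 = 5^2 = 25
5^4 = (5^2)^2 = 25^2 = 625
5^8 = (5^4)^2 = 625^2 = 390625
5^9 = 5 * 5^8 = 5 * 390625 = 1953125
5^18 = (5^9)^2 = 1953125^2 = 3814697265625

Result: 3814697265625
Multiplications needed: 5 (5 lines after 5^1)

5^18 = 3814697265625. Using exponentiation by squaring, this requires 5 multiplications. The key idea: if the exponent is even, square the half-power; if odd, multiply by the base once.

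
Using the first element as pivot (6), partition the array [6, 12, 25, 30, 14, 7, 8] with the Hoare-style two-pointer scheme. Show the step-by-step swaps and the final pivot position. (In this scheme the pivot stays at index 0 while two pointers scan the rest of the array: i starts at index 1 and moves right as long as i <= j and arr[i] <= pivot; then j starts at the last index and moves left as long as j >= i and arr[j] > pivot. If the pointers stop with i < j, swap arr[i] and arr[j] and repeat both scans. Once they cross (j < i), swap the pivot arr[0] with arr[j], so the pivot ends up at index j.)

Hoare-style two-pointer partition with pivot = 6:

Initial array: [6, 12, 25, 30, 14, 7, 8]

Pointers start at i = 1, j = 6.
i ends at 1, j ends at 0: the pointers have crossed (j < i), so scanning stops.

j = 0, so swapping arr[0] with arr[j] leaves the pivot at position 0: [6, 12, 25, 30, 14, 7, 8]
Pivot position: 0

After partitioning with pivot 6, the array becomes [6, 12, 25, 30, 14, 7, 8]. The pivot is placed at index 0. All elements to the left of the pivot are <= 6, and all elements to the right are > 6.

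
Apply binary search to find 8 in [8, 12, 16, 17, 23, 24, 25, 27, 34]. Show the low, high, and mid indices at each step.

Binary search for 8 in [8, 12, 16, 17, 23, 24, 25, 27, 34]:

lo=0, hi=8, mid=4, arr[mid]=23 -> 23 > 8, search left half
lo=0, hi=3, mid=1, arr[mid]=12 -> 12 > 8, search left half
lo=0, hi=0, mid=0, arr[mid]=8 -> Found target at index 0!

Binary search finds 8 at index 0 after 3 comparisons. The search repeatedly halves the search space by comparing with the middle element.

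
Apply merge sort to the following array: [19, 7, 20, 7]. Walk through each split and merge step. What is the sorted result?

Merge sort trace:

Split: [19, 7, 20, 7] -> [19, 7] and [20, 7]
  Split: [19, 7] -> [19] and [7]
  Merge: [19] + [7] -> [7, 19]
  Split: [20, 7] -> [20] and [7]
  Merge: [20] + [7] -> [7, 20]
Merge: [7, 19] + [7, 20] -> [7, 7, 19, 20]

Final sorted array: [7, 7, 19, 20]

The merge sort proceeds by recursively splitting the array and merging sorted halves.
After all merges, the sorted array is [7, 7, 19, 20].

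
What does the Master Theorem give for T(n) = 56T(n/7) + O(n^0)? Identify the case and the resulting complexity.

Master Theorem for T(n) = 56T(n/7) + O(n^0):

a = 56, b = 7, c = 0
log_b(a) = log_7(56) = 2.0686

Case 1: c = 0 < log_7(56) = 2.0686
T(n) = O(n^(log_7 56))

For T(n) = 56T(n/7) + O(n^0): log_7(56) = 2.0686. This is Case 1 of the Master Theorem (c < log_b(a), work dominated by leaves), giving O(n^(log_7 56)).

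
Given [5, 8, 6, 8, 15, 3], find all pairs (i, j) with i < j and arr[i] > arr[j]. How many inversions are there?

Finding inversions in [5, 8, 6, 8, 15, 3]:

(0, 5): arr[0]=5 > arr[5]=3
(1, 2): arr[1]=8 > arr[2]=6
(1, 5): arr[1]=8 > arr[5]=3
(2, 5): arr[2]=6 > arr[5]=3
(3, 5): arr[3]=8 > arr[5]=3
(4, 5): arr[4]=15 > arr[5]=3

Total inversions: 6

The array has 6 inversion(s): (0,5), (1,2), (1,5), (2,5), (3,5), (4,5). Each pair (i,j) satisfies i < j and arr[i] > arr[j].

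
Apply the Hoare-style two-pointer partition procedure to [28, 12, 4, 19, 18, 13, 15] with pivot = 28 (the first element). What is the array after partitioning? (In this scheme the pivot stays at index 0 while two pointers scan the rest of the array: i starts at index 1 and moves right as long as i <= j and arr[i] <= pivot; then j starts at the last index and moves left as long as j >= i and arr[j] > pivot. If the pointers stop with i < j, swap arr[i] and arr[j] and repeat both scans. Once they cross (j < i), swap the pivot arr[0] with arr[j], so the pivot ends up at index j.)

Hoare-style two-pointer partition with pivot = 28:

Initial array: [28, 12, 4, 19, 18, 13, 15]

Pointers start at i = 1, j = 6.
i ends at 7, j ends at 6: the pointers have crossed (j < i), so scanning stops.

Swap pivot arr[0] with arr[6] to place pivot at position 6: [15, 12, 4, 19, 18, 13, 28]
Pivot position: 6

After partitioning with pivot 28, the array becomes [15, 12, 4, 19, 18, 13, 28]. The pivot is placed at index 6. All elements to the left of the pivot are <= 28, and all elements to the right are > 28.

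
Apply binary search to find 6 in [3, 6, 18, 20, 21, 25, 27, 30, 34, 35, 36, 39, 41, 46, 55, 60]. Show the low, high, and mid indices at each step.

Binary search for 6 in [3, 6, 18, 20, 21, 25, 27, 30, 34, 35, 36, 39, 41, 46, 55, 60]:

lo=0, hi=15, mid=7, arr[mid]=30 -> 30 > 6, search left half
lo=0, hi=6, mid=3, arr[mid]=20 -> 20 > 6, search left half
lo=0, hi=2, mid=1, arr[mid]=6 -> Found target at index 1!

Binary search finds 6 at index 1 after 3 comparisons. The search repeatedly halves the search space by comparing with the middle element.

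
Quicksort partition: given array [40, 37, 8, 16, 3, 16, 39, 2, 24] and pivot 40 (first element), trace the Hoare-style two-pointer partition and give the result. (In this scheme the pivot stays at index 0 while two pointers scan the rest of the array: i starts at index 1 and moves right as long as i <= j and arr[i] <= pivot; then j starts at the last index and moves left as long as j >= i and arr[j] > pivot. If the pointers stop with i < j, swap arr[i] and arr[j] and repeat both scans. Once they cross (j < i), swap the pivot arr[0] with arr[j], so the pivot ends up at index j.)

Hoare-style two-pointer partition with pivot = 40:

Initial array: [40, 37, 8, 16, 3, 16, 39, 2, 24]

Pointers start at i = 1, j = 8.
i ends at 9, j ends at 8: the pointers have crossed (j < i), so scanning stops.

Swap pivot arr[0] with arr[8] to place pivot at position 8: [24, 37, 8, 16, 3, 16, 39, 2, 40]
Pivot position: 8

After partitioning with pivot 40, the array becomes [24, 37, 8, 16, 3, 16, 39, 2, 40]. The pivot is placed at index 8. All elements to the left of the pivot are <= 40, and all elements to the right are > 40.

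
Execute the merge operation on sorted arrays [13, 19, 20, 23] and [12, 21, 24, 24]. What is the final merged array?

Merging process:

Compare 13 vs 12: take 12 from right. Merged: [12]
Compare 13 vs 21: take 13 from left. Merged: [12, 13]
Compare 19 vs 21: take 19 from left. Merged: [12, 13, 19]
Compare 20 vs 21: take 20 from left. Merged: [12, 13, 19, 20]
Compare 23 vs 21: take 21 from right. Merged: [12, 13, 19, 20, 21]
Compare 23 vs 24: take 23 from left. Merged: [12, 13, 19, 20, 21, 23]
Append remaining from right: [24, 24]. Merged: [12, 13, 19, 20, 21, 23, 24, 24]

Final merged array: [12, 13, 19, 20, 21, 23, 24, 24]
Total comparisons: 6

The merged array is [12, 13, 19, 20, 21, 23, 24, 24], requiring 6 comparisons. The merge step runs in O(n) time where n is the total number of elements.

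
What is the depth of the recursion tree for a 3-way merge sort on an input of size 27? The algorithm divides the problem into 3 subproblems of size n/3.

For divide and conquer with division factor 3:

Problem sizes at each level:
Level 0: 27
Level 1: 9
Level 2: 3
Level 3: 1

The root is level 0 and the size-1 base case is level 3 (the tree spans levels 0 through 3, i.e. 4 levels counting the root), so the depth is the number of divisions: log_3(27) = 3

The recursion tree depth is log_3(27) = 3. At each level, the problem size is divided by 3, so it takes 3 divisions to reduce to a base case of size 1. The algorithm makes 3 recursive calls at each level.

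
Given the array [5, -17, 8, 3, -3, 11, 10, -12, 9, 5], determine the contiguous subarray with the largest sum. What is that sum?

Using Kadane's algorithm on [5, -17, 8, 3, -3, 11, 10, -12, 9, 5]:

Scanning through the array:
Position 1 (value -17): max_ending_here = -12, max_so_far = 5
Position 2 (value 8): max_ending_here = 8, max_so_far = 8
Position 3 (value 3): max_ending_here = 11, max_so_far = 11
Position 4 (value -3): max_ending_here = 8, max_so_far = 11
Position 5 (value 11): max_ending_here = 19, max_so_far = 19
Position 6 (value 10): max_ending_here = 29, max_so_far = 29
Position 7 (value -12): max_ending_here = 17, max_so_far = 29
Position 8 (value 9): max_ending_here = 26, max_so_far = 29
Position 9 (value 5): max_ending_here = 31, max_so_far = 31

Maximum subarray: [8, 3, -3, 11, 10, -12, 9, 5]
Maximum sum: 31

The maximum subarray is [8, 3, -3, 11, 10, -12, 9, 5] with sum 31. This subarray runs from index 2 to index 9.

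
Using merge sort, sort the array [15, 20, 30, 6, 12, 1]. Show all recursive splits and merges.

Merge sort trace:

Split: [15, 20, 30, 6, 12, 1] -> [15, 20, 30] and [6, 12, 1]
  Split: [15, 20, 30] -> [15] and [20, 30]
    Split: [20, 30] -> [20] and [30]
    Merge: [20] + [30] -> [20, 30]
  Merge: [15] + [20, 30] -> [15, 20, 30]
  Split: [6, 12, 1] -> [6] and [12, 1]
    Split: [12, 1] -> [12] and [1]
    Merge: [12] + [1] -> [1, 12]
  Merge: [6] + [1, 12] -> [1, 6, 12]
Merge: [15, 20, 30] + [1, 6, 12] -> [1, 6, 12, 15, 20, 30]

Final sorted array: [1, 6, 12, 15, 20, 30]

The merge sort proceeds by recursively splitting the array and merging sorted halves.
After all merges, the sorted array is [1, 6, 12, 15, 20, 30].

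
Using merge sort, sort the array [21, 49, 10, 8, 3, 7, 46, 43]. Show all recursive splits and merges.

Merge sort trace:

Split: [21, 49, 10, 8, 3, 7, 46, 43] -> [21, 49, 10, 8] and [3, 7, 46, 43]
  Split: [21, 49, 10, 8] -> [21, 49] and [10, 8]
    Split: [21, 49] -> [21] and [49]
    Merge: [21] + [49] -> [21, 49]
    Split: [10, 8] -> [10] and [8]
    Merge: [10] + [8] -> [8, 10]
  Merge: [21, 49] + [8, 10] -> [8, 10, 21, 49]
  Split: [3, 7, 46, 43] -> [3, 7] and [46, 43]
    Split: [3, 7] -> [3] and [7]
    Merge: [3] + [7] -> [3, 7]
    Split: [46, 43] -> [46] and [43]
    Merge: [46] + [43] -> [43, 46]
  Merge: [3, 7] + [43, 46] -> [3, 7, 43, 46]
Merge: [8, 10, 21, 49] + [3, 7, 43, 46] -> [3, 7, 8, 10, 21, 43, 46, 49]

Final sorted array: [3, 7, 8, 10, 21, 43, 46, 49]

The merge sort proceeds by recursively splitting the array and merging sorted halves.
After all merges, the sorted array is [3, 7, 8, 10, 21, 43, 46, 49].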